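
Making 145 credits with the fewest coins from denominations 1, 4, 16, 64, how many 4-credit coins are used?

0

Use the largest denomination that fits, subtract, and repeat.
145 − 2×64→17 − 1×16→1 − 1×1→0
Count of 4: 0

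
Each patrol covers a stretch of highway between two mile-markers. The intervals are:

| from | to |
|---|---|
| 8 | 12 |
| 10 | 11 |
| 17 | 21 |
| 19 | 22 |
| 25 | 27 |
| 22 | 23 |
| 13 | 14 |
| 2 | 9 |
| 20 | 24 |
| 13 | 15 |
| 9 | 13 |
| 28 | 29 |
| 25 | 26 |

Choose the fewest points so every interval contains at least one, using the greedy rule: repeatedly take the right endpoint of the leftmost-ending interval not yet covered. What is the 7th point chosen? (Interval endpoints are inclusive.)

29

Sort by right endpoint; whenever an interval is uncovered, place a point at its right end.
By right end: [2,9]  [10,11]  [8,12]  [9,13]  [13,14]  [13,15]  [17,21]  [19,22]  [22,23]  [20,24]  [25,26]  [25,27]  [28,29]
[2,9] uncovered → point at 9; [10,11] uncovered → point at 11; [13,14] uncovered → point at 14; [17,21] uncovered → point at 21; [22,23] uncovered → point at 23; [25,26] uncovered → point at 26; [28,29] uncovered → point at 29.
Points: 9, 11, 14, 21, 23, 26, 29 (7 total).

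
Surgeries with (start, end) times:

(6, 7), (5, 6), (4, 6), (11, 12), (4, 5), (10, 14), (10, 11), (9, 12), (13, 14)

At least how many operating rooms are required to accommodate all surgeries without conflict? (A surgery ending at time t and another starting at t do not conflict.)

Count concurrent intervals with a sweep; the peak is the room count.
starts: [4, 4, 5, 6, 9, 10, 10, 11, 13]
ends:   [5, 6, 6, 7, 11, 12, 12, 14, 14]
s4→1 s4→2 e5→1 s5→2 e6→1 e6→0 s6→1 e7→0 s9→1 s10→2 s10→3  — peak 3.

3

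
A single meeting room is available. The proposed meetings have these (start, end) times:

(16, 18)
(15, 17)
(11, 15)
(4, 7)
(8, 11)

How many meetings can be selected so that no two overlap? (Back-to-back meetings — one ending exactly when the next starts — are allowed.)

Greedy by earliest finish: after sorting by end time, pick each interval compatible with the last pick.
By end time: (4,7), (8,11), (11,15), (15,17), (16,18).
Pick (4,7); next start ≥ 7 → (8,11); next start ≥ 11 → (11,15); next start ≥ 15 → (15,17).
Selected 4 meetings.

4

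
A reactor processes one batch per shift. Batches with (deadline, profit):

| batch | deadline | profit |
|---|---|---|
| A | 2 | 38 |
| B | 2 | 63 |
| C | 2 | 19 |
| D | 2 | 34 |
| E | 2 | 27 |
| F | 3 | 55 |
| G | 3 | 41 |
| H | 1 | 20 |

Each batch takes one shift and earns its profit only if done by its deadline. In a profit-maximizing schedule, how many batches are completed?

Take jobs in profit order; each goes to the latest open slot no later than its deadline.
By profit: B(d2,63), F(d3,55), G(d3,41), A(d2,38), D(d2,34), E(d2,27), H(d1,20), C(d2,19)
B→slot 2; F→slot 3; G→slot 1; A skipped; D skipped; E skipped; H skipped; C skipped.
3 of 8 scheduled.

3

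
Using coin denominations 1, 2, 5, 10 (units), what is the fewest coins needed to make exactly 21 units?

3

21 − 2×10→1 − 1×1→0
Total coins = 2 + 1 = 3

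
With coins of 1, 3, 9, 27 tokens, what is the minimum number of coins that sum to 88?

88 = 3×27 + 2×3 + 1×1
Total coins = 3 + 2 + 1 = 6

6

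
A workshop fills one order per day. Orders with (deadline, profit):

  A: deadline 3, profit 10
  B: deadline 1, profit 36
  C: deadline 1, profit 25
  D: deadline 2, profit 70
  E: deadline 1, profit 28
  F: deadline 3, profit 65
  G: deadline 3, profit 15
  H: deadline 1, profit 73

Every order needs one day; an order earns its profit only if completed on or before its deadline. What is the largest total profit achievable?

208

Profit order: H=73 D=70 F=65 B=36 E=28 C=25 G=15 A=10
Assign: H→slot 1, D→slot 2, F→slot 3, B skipped, E skipped, C skipped, G skipped, A skipped.
Slots: [1:H] [2:D] [3:F]
Profit = 73 + 70 + 65 = 208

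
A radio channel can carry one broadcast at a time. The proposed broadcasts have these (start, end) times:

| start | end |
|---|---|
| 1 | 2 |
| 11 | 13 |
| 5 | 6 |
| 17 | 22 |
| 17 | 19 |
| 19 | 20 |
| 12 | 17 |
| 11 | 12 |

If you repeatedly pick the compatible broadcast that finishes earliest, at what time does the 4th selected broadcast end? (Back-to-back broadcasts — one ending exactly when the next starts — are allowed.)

17

Sorted by end: (1,2)  (5,6)  (11,12)  (11,13)  (12,17)  (17,19)  (19,20)  (17,22)
take (1,2); take (5,6); take (11,12); take (12,17); take (17,19); take (19,20).
Selected: (1,2) (5,6) (11,12) (12,17) (17,19) (19,20)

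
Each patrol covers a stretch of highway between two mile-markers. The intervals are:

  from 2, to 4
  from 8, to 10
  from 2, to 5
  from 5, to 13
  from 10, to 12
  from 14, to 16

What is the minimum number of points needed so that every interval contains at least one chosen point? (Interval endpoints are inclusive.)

Process intervals by earliest right end; each time one isn't hit yet, stab at its right endpoint.
Sorted: [2,4] [2,5] [8,10] [10,12] [5,13] [14,16]
{[2,4],[2,5]} hit by 4; {[8,10],[10,12],[5,13]} hit by 10; {[14,16]} hit by 16.
Points: 4, 10, 16 (3 total).

3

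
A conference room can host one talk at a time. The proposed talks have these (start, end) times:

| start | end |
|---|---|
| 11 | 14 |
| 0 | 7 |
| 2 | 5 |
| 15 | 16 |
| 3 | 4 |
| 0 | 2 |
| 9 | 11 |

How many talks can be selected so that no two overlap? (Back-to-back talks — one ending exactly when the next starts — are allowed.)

5

Sort by end time and greedily take each interval whose start is ≥ the last chosen end.
Sorted by end: (0,2)  (3,4)  (2,5)  (0,7)  (9,11)  (11,14)  (15,16)
take (0,2); take (3,4); take (9,11); take (11,14); take (15,16).
Selected 5 talks.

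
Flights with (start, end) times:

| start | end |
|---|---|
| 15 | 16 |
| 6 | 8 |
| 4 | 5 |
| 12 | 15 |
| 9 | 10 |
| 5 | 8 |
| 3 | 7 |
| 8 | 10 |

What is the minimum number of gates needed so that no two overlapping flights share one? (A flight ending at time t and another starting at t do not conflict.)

3

The answer is the maximum number of intervals overlapping at any instant.
starts: [3, 4, 5, 6, 8, 9, 12, 15]
ends:   [5, 7, 8, 8, 10, 10, 15, 16]
s3→1 s4→2 e5→1 s5→2 s6→3  — peak 3.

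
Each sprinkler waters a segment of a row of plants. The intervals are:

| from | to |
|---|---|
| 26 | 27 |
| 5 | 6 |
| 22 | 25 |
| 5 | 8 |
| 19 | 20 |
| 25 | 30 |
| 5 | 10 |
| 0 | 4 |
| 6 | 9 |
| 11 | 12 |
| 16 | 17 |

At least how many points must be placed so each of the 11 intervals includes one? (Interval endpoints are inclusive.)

Sort by right endpoint; whenever an interval is uncovered, place a point at its right end.
Sorted: [0,4] [5,6] [5,8] [6,9] [5,10] [11,12] [16,17] [19,20] [22,25] [26,27] [25,30]
{[0,4]} hit by 4; {[5,6],[5,8],[6,9],[5,10]} hit by 6; {[11,12]} hit by 12; {[16,17]} hit by 17; {[19,20]} hit by 20; {[22,25]} hit by 25; {[26,27],[25,30]} hit by 27.
Points: 4, 6, 12, 17, 20, 25, 27 (7 total).

7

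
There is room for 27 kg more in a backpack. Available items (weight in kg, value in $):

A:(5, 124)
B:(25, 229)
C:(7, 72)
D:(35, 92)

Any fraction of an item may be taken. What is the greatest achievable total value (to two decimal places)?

333.40

Order: A (124/5=24.80) > C (72/7=10.29) > B (229/25=9.16) > D (92/35=2.63)
Fill: take A (5 @ 124) → take C (7 @ 72) → take 15/25 of B → 137.40; 27/27 used.
Total value = 333.40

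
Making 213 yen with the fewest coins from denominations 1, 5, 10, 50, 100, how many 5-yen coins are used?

0

Use the largest denomination that fits, subtract, and repeat.
213 − 2×100→13 − 1×10→3 − 3×1→0
Count of 5: 0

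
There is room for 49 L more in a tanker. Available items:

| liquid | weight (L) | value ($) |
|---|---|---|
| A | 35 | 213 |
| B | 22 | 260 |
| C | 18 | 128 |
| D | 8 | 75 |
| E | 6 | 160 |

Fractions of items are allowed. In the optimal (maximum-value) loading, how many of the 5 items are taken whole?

Order: E (160/6=26.67) > B (260/22=11.82) > D (75/8=9.38) > C (128/18=7.11) > A (213/35=6.09)
Fill: take E (6 @ 160) → take B (22 @ 260) → take D (8 @ 75) → take 13/18 of C → 92.44; 49/49 used.
3 item(s) taken whole; one partial (take 13/18 of C).

3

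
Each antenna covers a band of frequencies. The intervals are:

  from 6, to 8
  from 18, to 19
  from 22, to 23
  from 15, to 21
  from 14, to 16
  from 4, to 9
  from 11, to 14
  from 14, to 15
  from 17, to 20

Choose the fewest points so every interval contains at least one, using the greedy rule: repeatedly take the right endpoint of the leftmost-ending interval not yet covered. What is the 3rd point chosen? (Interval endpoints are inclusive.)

Sorted: [6,8] [4,9] [11,14] [14,15] [14,16] [18,19] [17,20] [15,21] [22,23]
{[6,8],[4,9]} hit by 8; {[11,14],[14,15],[14,16]} hit by 14; {[18,19],[17,20],[15,21]} hit by 19; {[22,23]} hit by 23.
Points: 8, 14, 19, 23 (4 total).

19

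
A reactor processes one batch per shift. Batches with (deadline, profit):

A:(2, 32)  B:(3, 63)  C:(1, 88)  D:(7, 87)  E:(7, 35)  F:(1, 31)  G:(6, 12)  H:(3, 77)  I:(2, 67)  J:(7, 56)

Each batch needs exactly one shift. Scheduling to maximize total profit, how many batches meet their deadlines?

By profit: C(d1,88), D(d7,87), H(d3,77), I(d2,67), B(d3,63), J(d7,56), E(d7,35), A(d2,32), F(d1,31), G(d6,12)
C→slot 1; D→slot 7; H→slot 3; I→slot 2; B skipped; J→slot 6; E→slot 5; A skipped; F skipped; G→slot 4.
7 of 10 scheduled.

7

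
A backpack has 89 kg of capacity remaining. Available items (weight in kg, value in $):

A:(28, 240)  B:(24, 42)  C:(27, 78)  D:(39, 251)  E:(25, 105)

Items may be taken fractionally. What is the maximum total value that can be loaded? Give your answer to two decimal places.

Order: A (240/28=8.57) > D (251/39=6.44) > E (105/25=4.20) > C (78/27=2.89) > B (42/24=1.75)
Fill: take A (28 @ 240) → take D (39 @ 251) → take 22/25 of E → 92.40; 89/89 used.
Total value = 583.40

583.40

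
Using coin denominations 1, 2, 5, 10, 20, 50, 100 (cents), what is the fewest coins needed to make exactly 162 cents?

4

162 − 1×100→62 − 1×50→12 − 1×10→2 − 1×2→0
Total coins = 1 + 1 + 1 + 1 = 4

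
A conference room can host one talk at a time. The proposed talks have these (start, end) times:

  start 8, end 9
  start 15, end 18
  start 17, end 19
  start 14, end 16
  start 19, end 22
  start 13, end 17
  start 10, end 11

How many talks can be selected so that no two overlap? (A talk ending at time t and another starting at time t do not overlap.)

Greedy by earliest finish: after sorting by end time, pick each interval compatible with the last pick.
Sorted by end: (8,9)  (10,11)  (14,16)  (13,17)  (15,18)  (17,19)  (19,22)
take (8,9); take (10,11); take (14,16); take (17,19); take (19,22).
Selected 5 talks.

5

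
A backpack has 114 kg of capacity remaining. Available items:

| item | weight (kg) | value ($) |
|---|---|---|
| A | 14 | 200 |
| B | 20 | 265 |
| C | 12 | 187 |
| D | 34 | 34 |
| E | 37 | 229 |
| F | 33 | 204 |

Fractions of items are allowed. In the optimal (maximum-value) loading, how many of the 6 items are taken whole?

Greedy by value/weight ratio, highest first.
Ratios (sorted): C 15.58, A 14.29, B 13.25, E 6.19, F 6.18, D 1.00
take C (12 @ 187); take A (14 @ 200); take B (20 @ 265); take E (37 @ 229); take 31/33 of F → 191.64. Capacity used 114/114.
4 item(s) taken whole; one partial (take 31/33 of F).

4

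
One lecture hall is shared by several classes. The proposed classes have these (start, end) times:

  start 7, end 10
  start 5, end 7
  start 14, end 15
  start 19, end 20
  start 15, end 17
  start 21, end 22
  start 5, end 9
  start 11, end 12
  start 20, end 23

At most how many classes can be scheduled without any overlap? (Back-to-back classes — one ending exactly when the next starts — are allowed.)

7

Sorted by end: (5,7)  (5,9)  (7,10)  (11,12)  (14,15)  (15,17)  (19,20)  (21,22)  (20,23)
take (5,7); take (7,10); take (11,12); take (14,15); take (15,17); take (19,20); take (21,22).
Selected 7 classes.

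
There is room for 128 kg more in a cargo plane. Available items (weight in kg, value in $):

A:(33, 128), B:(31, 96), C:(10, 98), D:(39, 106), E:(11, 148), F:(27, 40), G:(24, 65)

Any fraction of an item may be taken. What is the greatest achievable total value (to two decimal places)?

586.83

Ratios (sorted): E 13.45, C 9.80, A 3.88, B 3.10, D 2.72, G 2.71, F 1.48
take E (11 @ 148); take C (10 @ 98); take A (33 @ 128); take B (31 @ 96); take D (39 @ 106); take 4/24 of G → 10.83. Capacity used 128/128.
Total value = 586.83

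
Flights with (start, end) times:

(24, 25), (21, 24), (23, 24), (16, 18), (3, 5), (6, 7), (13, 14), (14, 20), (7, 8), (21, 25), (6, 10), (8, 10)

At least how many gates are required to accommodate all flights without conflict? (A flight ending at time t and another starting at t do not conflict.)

starts: [3, 6, 6, 7, 8, 13, 14, 16, 21, 21, 23, 24]
ends:   [5, 7, 8, 10, 10, 14, 18, 20, 24, 24, 25, 25]
s3→1 e5→0 s6→1 s6→2 e7→1 s7→2 e8→1 s8→2 e10→1 e10→0 s13→1 e14→0 s14→1 s16→2 e18→1 e20→0 s21→1 s21→2 s23→3  — peak 3.

3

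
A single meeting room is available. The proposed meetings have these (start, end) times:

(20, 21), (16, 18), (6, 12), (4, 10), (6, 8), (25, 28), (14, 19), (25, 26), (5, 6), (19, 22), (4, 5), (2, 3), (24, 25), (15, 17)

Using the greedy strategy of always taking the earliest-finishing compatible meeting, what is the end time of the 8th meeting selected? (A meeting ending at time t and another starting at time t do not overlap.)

26

Sorted by end: (2,3)  (4,5)  (5,6)  (6,8)  (4,10)  (6,12)  (15,17)  (16,18)  (14,19)  (20,21)  (19,22)  (24,25)  (25,26)  (25,28)
take (2,3); take (4,5); take (5,6); take (6,8); take (15,17); skip (14,19); take (20,21); skip (19,22); take (24,25); take (25,26); skip (25,28).
Selected: (2,3) (4,5) (5,6) (6,8) (15,17) (20,21) (24,25) (25,26)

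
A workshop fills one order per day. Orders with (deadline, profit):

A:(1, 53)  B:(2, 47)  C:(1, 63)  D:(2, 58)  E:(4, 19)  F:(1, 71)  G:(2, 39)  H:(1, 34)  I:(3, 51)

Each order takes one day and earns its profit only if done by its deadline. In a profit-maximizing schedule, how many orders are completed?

Sort by profit descending; place each in the latest free slot ≤ its deadline.
Profit order: F=71 C=63 D=58 A=53 I=51 B=47 G=39 H=34 E=19
Assign: F→slot 1, C skipped, D→slot 2, A skipped, I→slot 3, B skipped, G skipped, H skipped, E→slot 4.
Slots: [1:F] [2:D] [3:I] [4:E]
4 of 9 scheduled.

4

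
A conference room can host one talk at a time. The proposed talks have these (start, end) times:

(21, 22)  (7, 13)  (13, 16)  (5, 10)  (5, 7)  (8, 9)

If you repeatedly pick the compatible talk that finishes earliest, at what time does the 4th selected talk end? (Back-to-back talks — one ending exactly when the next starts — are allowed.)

Greedy by earliest finish: after sorting by end time, pick each interval compatible with the last pick.
By end time: (5,7), (8,9), (5,10), (7,13), (13,16), (21,22).
Pick (5,7); next start ≥ 7 → (8,9); next start ≥ 9 → (13,16); next start ≥ 16 → (21,22).
Selected: (5,7) (8,9) (13,16) (21,22)

22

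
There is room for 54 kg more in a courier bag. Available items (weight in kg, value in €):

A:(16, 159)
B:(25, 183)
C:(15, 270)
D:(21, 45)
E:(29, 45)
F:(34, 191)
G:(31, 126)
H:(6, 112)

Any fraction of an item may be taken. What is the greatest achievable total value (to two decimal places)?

665.44

Sort by value per unit weight and fill in that order.
Ratios (sorted): H 18.67, C 18.00, A 9.94, B 7.32, F 5.62, G 4.06, D 2.14, E 1.55
take H (6 @ 112); take C (15 @ 270); take A (16 @ 159); take 17/25 of B → 124.44. Capacity used 54/54.
Total value = 665.44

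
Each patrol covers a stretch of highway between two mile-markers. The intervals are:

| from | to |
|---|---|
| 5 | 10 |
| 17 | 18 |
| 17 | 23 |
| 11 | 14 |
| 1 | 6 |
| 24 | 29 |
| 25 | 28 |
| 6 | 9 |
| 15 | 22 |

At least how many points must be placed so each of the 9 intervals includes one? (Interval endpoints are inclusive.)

4

By right end: [1,6]  [6,9]  [5,10]  [11,14]  [17,18]  [15,22]  [17,23]  [25,28]  [24,29]
[1,6] uncovered → point at 6; [11,14] uncovered → point at 14; [17,18] uncovered → point at 18; [25,28] uncovered → point at 28.
Points: 6, 14, 18, 28 (4 total).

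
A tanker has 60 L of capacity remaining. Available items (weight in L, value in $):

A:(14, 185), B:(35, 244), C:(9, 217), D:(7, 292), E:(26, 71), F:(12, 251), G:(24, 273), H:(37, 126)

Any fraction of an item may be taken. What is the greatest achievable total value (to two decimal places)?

Order: D (292/7=41.71) > C (217/9=24.11) > F (251/12=20.92) > A (185/14=13.21) > G (273/24=11.38) > B (244/35=6.97) > H (126/37=3.41) > E (71/26=2.73)
Fill: take D (7 @ 292) → take C (9 @ 217) → take F (12 @ 251) → take A (14 @ 185) → take 18/24 of G → 204.75; 60/60 used.
Total value = 1149.75

1149.75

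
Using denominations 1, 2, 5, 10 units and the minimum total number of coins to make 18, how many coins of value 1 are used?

18 = 1×10 + 1×5 + 1×2 + 1×1
Count of 1: 1

1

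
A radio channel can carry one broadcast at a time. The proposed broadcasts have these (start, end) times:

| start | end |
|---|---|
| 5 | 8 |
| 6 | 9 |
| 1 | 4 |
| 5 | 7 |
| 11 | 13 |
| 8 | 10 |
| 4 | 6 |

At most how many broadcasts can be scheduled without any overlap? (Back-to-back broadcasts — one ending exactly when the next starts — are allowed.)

4

Sort by end time and greedily take each interval whose start is ≥ the last chosen end.
By end time: (1,4), (4,6), (5,7), (5,8), (6,9), (8,10), (11,13).
Pick (1,4); next start ≥ 4 → (4,6); next start ≥ 6 → (6,9); next start ≥ 9 → (11,13).
Selected 4 broadcasts.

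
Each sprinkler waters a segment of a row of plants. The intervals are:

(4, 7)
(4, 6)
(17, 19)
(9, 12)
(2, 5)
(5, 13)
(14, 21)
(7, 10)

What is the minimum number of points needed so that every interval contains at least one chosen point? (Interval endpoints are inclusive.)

3

By right end: [2,5]  [4,6]  [4,7]  [7,10]  [9,12]  [5,13]  [17,19]  [14,21]
[2,5] uncovered → point at 5; [7,10] uncovered → point at 10; [17,19] uncovered → point at 19.
Points: 5, 10, 19 (3 total).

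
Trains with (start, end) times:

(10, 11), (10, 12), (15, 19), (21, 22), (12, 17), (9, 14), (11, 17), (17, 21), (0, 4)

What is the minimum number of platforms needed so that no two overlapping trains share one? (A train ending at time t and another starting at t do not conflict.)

3

starts: [0, 9, 10, 10, 11, 12, 15, 17, 21]
ends:   [4, 11, 12, 14, 17, 17, 19, 21, 22]
s0→1 e4→0 s9→1 s10→2 s10→3  — peak 3.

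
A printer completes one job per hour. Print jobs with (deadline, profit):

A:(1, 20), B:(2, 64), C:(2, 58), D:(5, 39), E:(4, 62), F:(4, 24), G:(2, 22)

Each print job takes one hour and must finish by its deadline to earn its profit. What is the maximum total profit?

By profit: B(d2,64), E(d4,62), C(d2,58), D(d5,39), F(d4,24), G(d2,22), A(d1,20)
B→slot 2; E→slot 4; C→slot 1; D→slot 5; F→slot 3; G skipped; A skipped.
Profit = 58 + 64 + 24 + 62 + 39 = 247

247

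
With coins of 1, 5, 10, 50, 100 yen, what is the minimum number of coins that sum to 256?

256 = 2×100 + 1×50 + 1×5 + 1×1
Total coins = 2 + 1 + 1 + 1 = 5

5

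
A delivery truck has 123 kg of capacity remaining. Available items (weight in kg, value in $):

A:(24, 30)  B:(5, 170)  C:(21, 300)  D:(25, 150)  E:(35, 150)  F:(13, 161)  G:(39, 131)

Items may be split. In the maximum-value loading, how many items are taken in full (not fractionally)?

Greedy by value/weight ratio, highest first.
Order: B (170/5=34.00) > C (300/21=14.29) > F (161/13=12.38) > D (150/25=6.00) > E (150/35=4.29) > G (131/39=3.36) > A (30/24=1.25)
Fill: take B (5 @ 170) → take C (21 @ 300) → take F (13 @ 161) → take D (25 @ 150) → take E (35 @ 150) → take 24/39 of G → 80.62; 123/123 used.
5 item(s) taken whole; one partial (take 24/39 of G).

5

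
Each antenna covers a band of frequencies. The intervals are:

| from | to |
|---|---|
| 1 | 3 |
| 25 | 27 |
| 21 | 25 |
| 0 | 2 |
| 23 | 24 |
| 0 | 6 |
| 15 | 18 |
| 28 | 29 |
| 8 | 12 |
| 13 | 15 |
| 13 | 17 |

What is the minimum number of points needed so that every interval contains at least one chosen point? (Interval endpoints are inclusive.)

6

Sorted: [0,2] [1,3] [0,6] [8,12] [13,15] [13,17] [15,18] [23,24] [21,25] [25,27] [28,29]
{[0,2],[1,3],[0,6]} hit by 2; {[8,12]} hit by 12; {[13,15],[13,17],[15,18]} hit by 15; {[23,24],[21,25]} hit by 24; {[25,27]} hit by 27; {[28,29]} hit by 29.
Points: 2, 12, 15, 24, 27, 29 (6 total).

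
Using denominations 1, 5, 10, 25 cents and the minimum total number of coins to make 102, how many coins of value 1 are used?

Use the largest denomination that fits, subtract, and repeat.
102 = 4×25 + 2×1
Count of 1: 2

2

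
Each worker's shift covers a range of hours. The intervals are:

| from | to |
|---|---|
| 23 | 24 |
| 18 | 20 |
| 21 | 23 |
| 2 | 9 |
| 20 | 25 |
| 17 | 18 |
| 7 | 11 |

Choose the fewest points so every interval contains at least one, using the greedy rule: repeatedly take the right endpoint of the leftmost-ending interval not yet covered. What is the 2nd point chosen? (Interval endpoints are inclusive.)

Sorted: [2,9] [7,11] [17,18] [18,20] [21,23] [23,24] [20,25]
{[2,9],[7,11]} hit by 9; {[17,18],[18,20]} hit by 18; {[21,23],[23,24],[20,25]} hit by 23.
Points: 9, 18, 23 (3 total).

18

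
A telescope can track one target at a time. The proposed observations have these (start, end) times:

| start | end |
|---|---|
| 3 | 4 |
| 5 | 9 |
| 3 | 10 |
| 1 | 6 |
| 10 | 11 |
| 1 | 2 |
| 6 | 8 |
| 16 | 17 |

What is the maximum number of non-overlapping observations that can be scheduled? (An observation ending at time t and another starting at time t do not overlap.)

5

Greedy by earliest finish: after sorting by end time, pick each interval compatible with the last pick.
Sorted by end: (1,2)  (3,4)  (1,6)  (6,8)  (5,9)  (3,10)  (10,11)  (16,17)
take (1,2); take (3,4); take (6,8); take (10,11); take (16,17).
Selected 5 observations.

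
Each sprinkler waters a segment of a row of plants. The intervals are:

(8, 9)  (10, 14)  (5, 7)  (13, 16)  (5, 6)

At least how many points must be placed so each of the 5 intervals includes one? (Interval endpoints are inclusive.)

By right end: [5,6]  [5,7]  [8,9]  [10,14]  [13,16]
[5,6] uncovered → point at 6; [8,9] uncovered → point at 9; [10,14] uncovered → point at 14.
Points: 6, 9, 14 (3 total).

3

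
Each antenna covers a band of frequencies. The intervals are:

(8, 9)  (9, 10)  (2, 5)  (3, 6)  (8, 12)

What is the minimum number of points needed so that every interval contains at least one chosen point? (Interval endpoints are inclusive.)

2

Sort by right endpoint; whenever an interval is uncovered, place a point at its right end.
By right end: [2,5]  [3,6]  [8,9]  [9,10]  [8,12]
[2,5] uncovered → point at 5; [8,9] uncovered → point at 9.
Points: 5, 9 (2 total).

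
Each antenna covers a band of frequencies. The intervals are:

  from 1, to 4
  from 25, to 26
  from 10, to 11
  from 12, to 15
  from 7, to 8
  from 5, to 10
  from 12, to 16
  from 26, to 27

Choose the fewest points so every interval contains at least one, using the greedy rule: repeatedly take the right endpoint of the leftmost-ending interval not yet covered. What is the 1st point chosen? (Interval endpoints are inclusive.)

4

Process intervals by earliest right end; each time one isn't hit yet, stab at its right endpoint.
Sorted: [1,4] [7,8] [5,10] [10,11] [12,15] [12,16] [25,26] [26,27]
{[1,4]} hit by 4; {[7,8],[5,10]} hit by 8; {[10,11]} hit by 11; {[12,15],[12,16]} hit by 15; {[25,26],[26,27]} hit by 26.
Points: 4, 8, 11, 15, 26 (5 total).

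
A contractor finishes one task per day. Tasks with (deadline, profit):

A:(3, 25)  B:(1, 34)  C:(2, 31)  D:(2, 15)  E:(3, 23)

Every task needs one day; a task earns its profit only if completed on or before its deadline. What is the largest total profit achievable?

Sort by profit descending; place each in the latest free slot ≤ its deadline.
Profit order: B=34 C=31 A=25 E=23 D=15
Assign: B→slot 1, C→slot 2, A→slot 3, E skipped, D skipped.
Slots: [1:B] [2:C] [3:A]
Profit = 34 + 31 + 25 = 90

90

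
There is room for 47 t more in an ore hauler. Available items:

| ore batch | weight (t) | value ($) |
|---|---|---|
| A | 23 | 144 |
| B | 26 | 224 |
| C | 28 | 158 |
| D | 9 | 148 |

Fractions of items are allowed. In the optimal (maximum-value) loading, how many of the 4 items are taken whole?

Order: D (148/9=16.44) > B (224/26=8.62) > A (144/23=6.26) > C (158/28=5.64)
Fill: take D (9 @ 148) → take B (26 @ 224) → take 12/23 of A → 75.13; 47/47 used.
2 item(s) taken whole; one partial (take 12/23 of A).

2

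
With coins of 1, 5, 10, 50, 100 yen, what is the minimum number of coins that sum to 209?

7

Use the largest denomination that fits, subtract, and repeat.
209 − 2×100→9 − 1×5→4 − 4×1→0
Total coins = 2 + 1 + 4 = 7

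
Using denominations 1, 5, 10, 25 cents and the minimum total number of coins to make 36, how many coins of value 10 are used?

36 = 1×25 + 1×10 + 1×1
Count of 10: 1

1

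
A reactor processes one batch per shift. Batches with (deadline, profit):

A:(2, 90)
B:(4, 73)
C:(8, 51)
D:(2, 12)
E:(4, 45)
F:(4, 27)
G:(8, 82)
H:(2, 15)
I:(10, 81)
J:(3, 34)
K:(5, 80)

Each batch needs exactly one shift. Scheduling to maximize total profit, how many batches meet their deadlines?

8

Sort by profit descending; place each in the latest free slot ≤ its deadline.
Profit order: A=90 G=82 I=81 K=80 B=73 C=51 E=45 J=34 F=27 H=15 D=12
Assign: A→slot 2, G→slot 8, I→slot 10, K→slot 5, B→slot 4, C→slot 7, E→slot 3, J→slot 1, F skipped, H skipped, D skipped.
Slots: [1:J] [2:A] [3:E] [4:B] [5:K] [7:C] [8:G] [10:I]
8 of 11 scheduled.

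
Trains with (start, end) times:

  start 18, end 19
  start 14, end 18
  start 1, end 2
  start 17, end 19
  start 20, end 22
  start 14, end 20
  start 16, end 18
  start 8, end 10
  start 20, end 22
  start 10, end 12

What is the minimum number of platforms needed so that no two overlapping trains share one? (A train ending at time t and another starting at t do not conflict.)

4

Events (time:±→running): 1:+→1 2:-→0 8:+→1 10:-→0 10:+→1 12:-→0 14:+→1 14:+→2 16:+→3 17:+→4 … peak 4.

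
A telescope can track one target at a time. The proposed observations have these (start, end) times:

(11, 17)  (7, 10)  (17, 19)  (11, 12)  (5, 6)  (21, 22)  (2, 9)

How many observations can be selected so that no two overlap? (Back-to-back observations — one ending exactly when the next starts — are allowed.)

5

By end time: (5,6), (2,9), (7,10), (11,12), (11,17), (17,19), (21,22).
Pick (5,6); next start ≥ 6 → (7,10); next start ≥ 10 → (11,12); next start ≥ 12 → (17,19); next start ≥ 19 → (21,22).
Selected 5 observations.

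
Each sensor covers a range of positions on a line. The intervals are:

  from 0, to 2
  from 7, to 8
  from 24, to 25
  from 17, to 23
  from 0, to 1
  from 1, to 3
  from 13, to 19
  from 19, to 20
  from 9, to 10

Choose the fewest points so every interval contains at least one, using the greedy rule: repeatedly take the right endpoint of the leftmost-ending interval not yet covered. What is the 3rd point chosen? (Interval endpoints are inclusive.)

10

Process intervals by earliest right end; each time one isn't hit yet, stab at its right endpoint.
Sorted: [0,1] [0,2] [1,3] [7,8] [9,10] [13,19] [19,20] [17,23] [24,25]
{[0,1],[0,2],[1,3]} hit by 1; {[7,8]} hit by 8; {[9,10]} hit by 10; {[13,19],[19,20],[17,23]} hit by 19; {[24,25]} hit by 25.
Points: 1, 8, 10, 19, 25 (5 total).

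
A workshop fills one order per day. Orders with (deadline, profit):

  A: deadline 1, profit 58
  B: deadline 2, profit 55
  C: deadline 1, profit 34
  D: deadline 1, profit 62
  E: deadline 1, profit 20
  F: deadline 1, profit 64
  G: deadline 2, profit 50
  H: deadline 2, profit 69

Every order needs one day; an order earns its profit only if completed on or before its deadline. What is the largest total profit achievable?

133

Sort by profit descending; place each in the latest free slot ≤ its deadline.
By profit: H(d2,69), F(d1,64), D(d1,62), A(d1,58), B(d2,55), G(d2,50), C(d1,34), E(d1,20)
H→slot 2; F→slot 1; D skipped; A skipped; B skipped; G skipped; C skipped; E skipped.
Profit = 64 + 69 = 133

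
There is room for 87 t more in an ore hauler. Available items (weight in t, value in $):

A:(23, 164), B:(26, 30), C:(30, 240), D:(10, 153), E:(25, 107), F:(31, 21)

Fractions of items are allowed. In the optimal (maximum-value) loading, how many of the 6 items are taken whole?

Greedy by value/weight ratio, highest first.
Ratios (sorted): D 15.30, C 8.00, A 7.13, E 4.28, B 1.15, F 0.68
take D (10 @ 153); take C (30 @ 240); take A (23 @ 164); take 24/25 of E → 102.72. Capacity used 87/87.
3 item(s) taken whole; one partial (take 24/25 of E).

3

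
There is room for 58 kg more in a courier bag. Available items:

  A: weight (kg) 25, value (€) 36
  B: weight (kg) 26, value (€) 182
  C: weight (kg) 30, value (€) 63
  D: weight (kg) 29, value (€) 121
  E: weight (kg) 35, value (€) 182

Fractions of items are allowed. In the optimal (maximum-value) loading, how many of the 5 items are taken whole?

Greedy by value/weight ratio, highest first.
Ratios (sorted): B 7.00, E 5.20, D 4.17, C 2.10, A 1.44
take B (26 @ 182); take 32/35 of E → 166.40. Capacity used 58/58.
1 item(s) taken whole; one partial (take 32/35 of E).

1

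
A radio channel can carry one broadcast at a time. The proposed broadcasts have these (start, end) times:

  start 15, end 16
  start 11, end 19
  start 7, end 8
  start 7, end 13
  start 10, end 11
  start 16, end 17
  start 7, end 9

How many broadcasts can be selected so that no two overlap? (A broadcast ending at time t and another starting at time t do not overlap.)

Sorted by end: (7,8)  (7,9)  (10,11)  (7,13)  (15,16)  (16,17)  (11,19)
take (7,8); take (10,11); skip (7,13); take (15,16); take (16,17); skip (11,19).
Selected 4 broadcasts.

4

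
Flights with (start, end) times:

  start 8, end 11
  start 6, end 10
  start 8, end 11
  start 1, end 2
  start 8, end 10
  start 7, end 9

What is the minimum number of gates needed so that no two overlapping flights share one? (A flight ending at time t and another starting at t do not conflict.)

5

The answer is the maximum number of intervals overlapping at any instant.
starts: [1, 6, 7, 8, 8, 8]
ends:   [2, 9, 10, 10, 11, 11]
s1→1 e2→0 s6→1 s7→2 s8→3 s8→4 s8→5  — peak 5.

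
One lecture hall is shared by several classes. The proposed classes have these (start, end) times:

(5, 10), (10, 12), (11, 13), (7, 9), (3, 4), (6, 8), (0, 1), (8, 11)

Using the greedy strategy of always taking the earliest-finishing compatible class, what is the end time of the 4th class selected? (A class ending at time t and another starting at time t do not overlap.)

Greedy by earliest finish: after sorting by end time, pick each interval compatible with the last pick.
Sorted by end: (0,1)  (3,4)  (6,8)  (7,9)  (5,10)  (8,11)  (10,12)  (11,13)
take (0,1); take (3,4); take (6,8); skip (5,10); take (8,11); skip (10,12); take (11,13).
Selected: (0,1) (3,4) (6,8) (8,11) (11,13)

11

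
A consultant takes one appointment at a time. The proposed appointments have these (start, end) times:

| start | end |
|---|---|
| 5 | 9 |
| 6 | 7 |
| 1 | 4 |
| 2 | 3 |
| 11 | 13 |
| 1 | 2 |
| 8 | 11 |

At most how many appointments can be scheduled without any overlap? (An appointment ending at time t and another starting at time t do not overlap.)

Order by finish time; keep every interval that doesn't clash with the previous kept one.
By end time: (1,2), (2,3), (1,4), (6,7), (5,9), (8,11), (11,13).
Pick (1,2); next start ≥ 2 → (2,3); next start ≥ 3 → (6,7); next start ≥ 7 → (8,11); next start ≥ 11 → (11,13).
Selected 5 appointments.

5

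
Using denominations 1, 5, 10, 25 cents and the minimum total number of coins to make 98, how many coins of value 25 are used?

3

98 − 3×25→23 − 2×10→3 − 3×1→0
Count of 25: 3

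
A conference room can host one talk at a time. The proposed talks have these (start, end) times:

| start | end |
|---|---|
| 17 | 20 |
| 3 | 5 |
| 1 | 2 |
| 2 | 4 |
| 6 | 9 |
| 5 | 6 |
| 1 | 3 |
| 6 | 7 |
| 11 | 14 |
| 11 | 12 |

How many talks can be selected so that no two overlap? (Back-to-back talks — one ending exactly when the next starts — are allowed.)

6

Sort by end time and greedily take each interval whose start is ≥ the last chosen end.
Sorted by end: (1,2)  (1,3)  (2,4)  (3,5)  (5,6)  (6,7)  (6,9)  (11,12)  (11,14)  (17,20)
take (1,2); take (2,4); take (5,6); take (6,7); take (11,12); skip (11,14); take (17,20).
Selected 6 talks.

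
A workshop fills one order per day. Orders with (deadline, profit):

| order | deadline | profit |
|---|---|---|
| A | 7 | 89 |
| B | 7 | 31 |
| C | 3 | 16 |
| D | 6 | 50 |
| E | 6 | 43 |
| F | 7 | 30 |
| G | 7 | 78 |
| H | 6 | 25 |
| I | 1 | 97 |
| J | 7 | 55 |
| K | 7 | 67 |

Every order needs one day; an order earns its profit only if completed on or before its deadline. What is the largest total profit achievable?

Sort by profit descending; place each in the latest free slot ≤ its deadline.
Profit order: I=97 A=89 G=78 K=67 J=55 D=50 E=43 B=31 F=30 H=25 C=16
Assign: I→slot 1, A→slot 7, G→slot 6, K→slot 5, J→slot 4, D→slot 3, E→slot 2, B skipped, F skipped, H skipped, C skipped.
Slots: [1:I] [2:E] [3:D] [4:J] [5:K] [6:G] [7:A]
Profit = 97 + 43 + 50 + 55 + 67 + 78 + 89 = 479

479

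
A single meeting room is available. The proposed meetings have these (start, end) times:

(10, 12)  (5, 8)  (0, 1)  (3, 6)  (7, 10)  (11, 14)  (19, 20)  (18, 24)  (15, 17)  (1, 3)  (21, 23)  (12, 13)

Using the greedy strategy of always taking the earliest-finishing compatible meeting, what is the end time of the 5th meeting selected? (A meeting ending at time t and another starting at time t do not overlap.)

By end time: (0,1), (1,3), (3,6), (5,8), (7,10), (10,12), (12,13), (11,14), (15,17), (19,20), (21,23), (18,24).
Pick (0,1); next start ≥ 1 → (1,3); next start ≥ 3 → (3,6); next start ≥ 6 → (7,10); next start ≥ 10 → (10,12); next start ≥ 12 → (12,13); next start ≥ 13 → (15,17); next start ≥ 17 → (19,20); next start ≥ 20 → (21,23).
Selected: (0,1) (1,3) (3,6) (7,10) (10,12) (12,13) (15,17) (19,20) (21,23)

12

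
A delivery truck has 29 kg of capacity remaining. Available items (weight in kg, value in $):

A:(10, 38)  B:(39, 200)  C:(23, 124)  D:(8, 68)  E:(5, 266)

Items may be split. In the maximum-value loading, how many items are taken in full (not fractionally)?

2

Sort by value per unit weight and fill in that order.
Ratios (sorted): E 53.20, D 8.50, C 5.39, B 5.13, A 3.80
take E (5 @ 266); take D (8 @ 68); take 16/23 of C → 86.26. Capacity used 29/29.
2 item(s) taken whole; one partial (take 16/23 of C).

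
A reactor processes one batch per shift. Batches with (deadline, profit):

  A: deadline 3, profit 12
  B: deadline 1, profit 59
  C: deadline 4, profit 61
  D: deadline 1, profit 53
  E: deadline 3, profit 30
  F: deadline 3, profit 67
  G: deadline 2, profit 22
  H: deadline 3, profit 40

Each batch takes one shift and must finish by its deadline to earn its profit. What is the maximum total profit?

227

Take jobs in profit order; each goes to the latest open slot no later than its deadline.
Profit order: F=67 C=61 B=59 D=53 H=40 E=30 G=22 A=12
Assign: F→slot 3, C→slot 4, B→slot 1, D skipped, H→slot 2, E skipped, G skipped, A skipped.
Slots: [1:B] [2:H] [3:F] [4:C]
Profit = 59 + 40 + 67 + 61 = 227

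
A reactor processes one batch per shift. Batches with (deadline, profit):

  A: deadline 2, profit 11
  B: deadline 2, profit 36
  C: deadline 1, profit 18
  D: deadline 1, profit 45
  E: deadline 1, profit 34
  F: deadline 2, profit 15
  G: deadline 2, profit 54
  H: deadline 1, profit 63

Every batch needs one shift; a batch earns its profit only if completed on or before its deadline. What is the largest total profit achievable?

117

Profit order: H=63 G=54 D=45 B=36 E=34 C=18 F=15 A=11
Assign: H→slot 1, G→slot 2, D skipped, B skipped, E skipped, C skipped, F skipped, A skipped.
Slots: [1:H] [2:G]
Profit = 63 + 54 = 117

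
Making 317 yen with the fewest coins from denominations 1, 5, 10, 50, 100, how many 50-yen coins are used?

0

317 = 3×100 + 1×10 + 1×5 + 2×1
Count of 50: 0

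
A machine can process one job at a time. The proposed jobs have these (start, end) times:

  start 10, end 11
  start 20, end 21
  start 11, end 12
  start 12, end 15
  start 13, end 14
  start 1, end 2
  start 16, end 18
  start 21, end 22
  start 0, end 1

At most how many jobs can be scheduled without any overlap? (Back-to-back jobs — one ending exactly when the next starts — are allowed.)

By end time: (0,1), (1,2), (10,11), (11,12), (13,14), (12,15), (16,18), (20,21), (21,22).
Pick (0,1); next start ≥ 1 → (1,2); next start ≥ 2 → (10,11); next start ≥ 11 → (11,12); next start ≥ 12 → (13,14); next start ≥ 14 → (16,18); next start ≥ 18 → (20,21); next start ≥ 21 → (21,22).
Selected 8 jobs.

8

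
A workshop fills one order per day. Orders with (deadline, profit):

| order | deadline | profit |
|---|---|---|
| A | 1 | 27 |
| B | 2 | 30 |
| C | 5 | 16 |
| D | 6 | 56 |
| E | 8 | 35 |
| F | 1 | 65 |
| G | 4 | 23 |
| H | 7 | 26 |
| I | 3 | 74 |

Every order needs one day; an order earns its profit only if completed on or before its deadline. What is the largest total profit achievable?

325

Sort by profit descending; place each in the latest free slot ≤ its deadline.
Profit order: I=74 F=65 D=56 E=35 B=30 A=27 H=26 G=23 C=16
Assign: I→slot 3, F→slot 1, D→slot 6, E→slot 8, B→slot 2, A skipped, H→slot 7, G→slot 4, C→slot 5.
Slots: [1:F] [2:B] [3:I] [4:G] [5:C] [6:D] [7:H] [8:E]
Profit = 65 + 30 + 74 + 23 + 16 + 56 + 26 + 35 = 325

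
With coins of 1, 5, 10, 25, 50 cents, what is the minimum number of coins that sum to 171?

6

Greedy: take as many of the largest coin as possible, then repeat with the remainder.
171 = 3×50 + 2×10 + 1×1
Total coins = 3 + 2 + 1 = 6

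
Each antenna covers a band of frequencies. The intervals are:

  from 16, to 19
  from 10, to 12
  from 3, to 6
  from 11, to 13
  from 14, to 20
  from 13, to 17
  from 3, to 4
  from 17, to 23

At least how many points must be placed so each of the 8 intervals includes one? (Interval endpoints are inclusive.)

Sort by right endpoint; whenever an interval is uncovered, place a point at its right end.
By right end: [3,4]  [3,6]  [10,12]  [11,13]  [13,17]  [16,19]  [14,20]  [17,23]
[3,4] uncovered → point at 4; [10,12] uncovered → point at 12; [13,17] uncovered → point at 17.
Points: 4, 12, 17 (3 total).

3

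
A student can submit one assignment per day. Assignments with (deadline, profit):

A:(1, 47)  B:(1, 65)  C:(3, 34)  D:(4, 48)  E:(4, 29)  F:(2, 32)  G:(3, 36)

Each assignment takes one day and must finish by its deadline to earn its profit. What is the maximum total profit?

183

Profit order: B=65 D=48 A=47 G=36 C=34 F=32 E=29
Assign: B→slot 1, D→slot 4, A skipped, G→slot 3, C→slot 2, F skipped, E skipped.
Slots: [1:B] [2:C] [3:G] [4:D]
Profit = 65 + 34 + 36 + 48 = 183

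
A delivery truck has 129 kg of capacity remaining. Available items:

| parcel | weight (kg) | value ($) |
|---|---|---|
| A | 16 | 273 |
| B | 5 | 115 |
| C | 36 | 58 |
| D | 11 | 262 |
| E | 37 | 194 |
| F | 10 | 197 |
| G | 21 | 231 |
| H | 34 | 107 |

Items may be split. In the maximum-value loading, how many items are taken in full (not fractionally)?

Order: D (262/11=23.82) > B (115/5=23.00) > F (197/10=19.70) > A (273/16=17.06) > G (231/21=11.00) > E (194/37=5.24) > H (107/34=3.15) > C (58/36=1.61)
Fill: take D (11 @ 262) → take B (5 @ 115) → take F (10 @ 197) → take A (16 @ 273) → take G (21 @ 231) → take E (37 @ 194) → take 29/34 of H → 91.26; 129/129 used.
6 item(s) taken whole; one partial (take 29/34 of H).

6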